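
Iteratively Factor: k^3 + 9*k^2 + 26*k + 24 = (k + 4)*(k^2 + 5*k + 6) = (k + 2)*(k + 4)*(k + 3)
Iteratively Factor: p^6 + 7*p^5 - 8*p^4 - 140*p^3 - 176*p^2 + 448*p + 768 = (p + 4)*(p^5 + 3*p^4 - 20*p^3 - 60*p^2 + 64*p + 192) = (p - 4)*(p + 4)*(p^4 + 7*p^3 + 8*p^2 - 28*p - 48) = (p - 4)*(p - 2)*(p + 4)*(p^3 + 9*p^2 + 26*p + 24) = (p - 4)*(p - 2)*(p + 4)^2*(p^2 + 5*p + 6) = (p - 4)*(p - 2)*(p + 3)*(p + 4)^2*(p + 2)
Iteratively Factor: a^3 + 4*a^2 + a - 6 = (a - 1)*(a^2 + 5*a + 6) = (a - 1)*(a + 2)*(a + 3)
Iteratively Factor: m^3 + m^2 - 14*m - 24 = (m + 3)*(m^2 - 2*m - 8) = (m + 2)*(m + 3)*(m - 4)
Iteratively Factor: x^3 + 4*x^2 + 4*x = (x + 2)*(x^2 + 2*x) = x*(x + 2)*(x + 2)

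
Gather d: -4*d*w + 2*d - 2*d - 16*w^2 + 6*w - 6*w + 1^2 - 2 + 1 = -4*d*w - 16*w^2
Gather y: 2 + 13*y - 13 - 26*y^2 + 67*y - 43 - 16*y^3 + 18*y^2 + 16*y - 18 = -16*y^3 - 8*y^2 + 96*y - 72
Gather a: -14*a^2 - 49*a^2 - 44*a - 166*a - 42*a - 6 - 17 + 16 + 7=-63*a^2 - 252*a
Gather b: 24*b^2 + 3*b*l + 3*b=24*b^2 + b*(3*l + 3)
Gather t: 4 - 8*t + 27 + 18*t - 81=10*t - 50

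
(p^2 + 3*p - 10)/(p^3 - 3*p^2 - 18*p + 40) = (p + 5)/(p^2 - p - 20)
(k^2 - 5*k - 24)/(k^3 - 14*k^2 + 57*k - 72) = (k + 3)/(k^2 - 6*k + 9)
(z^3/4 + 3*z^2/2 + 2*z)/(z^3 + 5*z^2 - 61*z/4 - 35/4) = z*(z^2 + 6*z + 8)/(4*z^3 + 20*z^2 - 61*z - 35)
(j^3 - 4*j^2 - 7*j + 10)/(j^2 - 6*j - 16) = (j^2 - 6*j + 5)/(j - 8)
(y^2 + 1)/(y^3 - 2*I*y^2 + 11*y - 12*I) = (y + I)/(y^2 - I*y + 12)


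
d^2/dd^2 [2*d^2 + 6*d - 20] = 4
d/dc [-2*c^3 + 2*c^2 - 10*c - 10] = -6*c^2 + 4*c - 10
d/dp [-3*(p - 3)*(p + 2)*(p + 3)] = -9*p^2 - 12*p + 27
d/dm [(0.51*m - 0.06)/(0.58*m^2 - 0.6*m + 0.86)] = (-0.2958*m^2 + 0.0696*m + 0.4026)/(0.3364*m^4 - 0.696*m^3 + 1.3576*m^2 - 1.032*m + 0.7396)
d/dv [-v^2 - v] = -2*v - 1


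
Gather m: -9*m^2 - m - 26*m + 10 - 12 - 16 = -9*m^2 - 27*m - 18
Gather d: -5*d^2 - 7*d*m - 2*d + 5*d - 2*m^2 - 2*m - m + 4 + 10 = -5*d^2 + d*(3 - 7*m) - 2*m^2 - 3*m + 14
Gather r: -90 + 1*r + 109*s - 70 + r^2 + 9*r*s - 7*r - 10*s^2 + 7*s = r^2 + r*(9*s - 6) - 10*s^2 + 116*s - 160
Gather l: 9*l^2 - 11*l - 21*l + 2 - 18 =9*l^2 - 32*l - 16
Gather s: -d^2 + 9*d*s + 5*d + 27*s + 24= -d^2 + 5*d + s*(9*d + 27) + 24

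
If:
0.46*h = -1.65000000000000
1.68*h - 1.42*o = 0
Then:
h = -3.59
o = -4.24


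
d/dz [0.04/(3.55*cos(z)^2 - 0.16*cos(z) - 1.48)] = (0.284*cos(z) - 0.0064)*sin(z)/(-3.55*cos(z)^2 + 0.16*cos(z) + 1.48)^2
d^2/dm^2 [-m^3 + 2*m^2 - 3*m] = 4 - 6*m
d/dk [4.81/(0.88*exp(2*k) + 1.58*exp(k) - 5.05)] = (-8.4656*exp(k) - 7.5998)*exp(k)/(0.88*exp(2*k) + 1.58*exp(k) - 5.05)^2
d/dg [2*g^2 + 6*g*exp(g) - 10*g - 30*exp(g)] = 6*g*exp(g) + 4*g - 24*exp(g) - 10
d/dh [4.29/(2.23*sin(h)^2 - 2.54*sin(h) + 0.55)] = (10.8966 - 19.1334*sin(h))*cos(h)/(2.23*sin(h)^2 - 2.54*sin(h) + 0.55)^2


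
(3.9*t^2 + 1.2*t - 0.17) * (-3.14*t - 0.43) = -12.246*t^3 - 5.445*t^2 + 0.0178*t + 0.0731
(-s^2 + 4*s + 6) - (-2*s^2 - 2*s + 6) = s^2 + 6*s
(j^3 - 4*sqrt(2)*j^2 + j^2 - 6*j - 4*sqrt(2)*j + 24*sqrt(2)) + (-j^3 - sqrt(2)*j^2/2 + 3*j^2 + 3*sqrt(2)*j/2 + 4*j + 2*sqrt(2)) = -9*sqrt(2)*j^2/2 + 4*j^2 - 5*sqrt(2)*j/2 - 2*j + 26*sqrt(2)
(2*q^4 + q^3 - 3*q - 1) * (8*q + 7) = 16*q^5 + 22*q^4 + 7*q^3 - 24*q^2 - 29*q - 7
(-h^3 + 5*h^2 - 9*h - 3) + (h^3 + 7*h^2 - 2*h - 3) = 12*h^2 - 11*h - 6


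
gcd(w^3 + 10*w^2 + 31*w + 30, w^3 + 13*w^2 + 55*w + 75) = w^2 + 8*w + 15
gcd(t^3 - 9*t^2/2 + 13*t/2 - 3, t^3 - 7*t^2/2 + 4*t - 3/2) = t^2 - 5*t/2 + 3/2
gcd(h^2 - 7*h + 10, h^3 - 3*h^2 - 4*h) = 1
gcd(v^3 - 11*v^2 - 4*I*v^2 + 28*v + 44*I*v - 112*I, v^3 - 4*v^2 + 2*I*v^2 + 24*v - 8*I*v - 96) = v^2 + v*(-4 - 4*I) + 16*I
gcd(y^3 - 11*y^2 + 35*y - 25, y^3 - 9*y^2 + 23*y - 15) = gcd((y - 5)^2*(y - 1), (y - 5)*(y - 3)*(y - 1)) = y^2 - 6*y + 5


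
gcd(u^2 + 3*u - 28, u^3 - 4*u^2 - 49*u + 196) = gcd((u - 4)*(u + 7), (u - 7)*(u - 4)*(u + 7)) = u^2 + 3*u - 28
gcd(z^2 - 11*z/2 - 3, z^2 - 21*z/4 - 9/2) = z - 6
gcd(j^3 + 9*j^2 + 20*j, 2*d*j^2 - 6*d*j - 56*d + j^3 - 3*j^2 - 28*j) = j + 4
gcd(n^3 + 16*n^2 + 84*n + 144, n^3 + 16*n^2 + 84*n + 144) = n^3 + 16*n^2 + 84*n + 144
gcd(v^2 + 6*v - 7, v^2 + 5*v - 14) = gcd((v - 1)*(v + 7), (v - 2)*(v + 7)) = v + 7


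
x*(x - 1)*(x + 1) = x^3 - x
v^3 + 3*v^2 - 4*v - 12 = (v - 2)*(v + 2)*(v + 3)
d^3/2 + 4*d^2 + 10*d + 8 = (d/2 + 1)*(d + 2)*(d + 4)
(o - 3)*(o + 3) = o^2 - 9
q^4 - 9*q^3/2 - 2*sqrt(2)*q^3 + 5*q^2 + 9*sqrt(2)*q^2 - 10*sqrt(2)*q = q*(q - 5/2)*(q - 2)*(q - 2*sqrt(2))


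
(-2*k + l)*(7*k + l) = -14*k^2 + 5*k*l + l^2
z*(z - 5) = z^2 - 5*z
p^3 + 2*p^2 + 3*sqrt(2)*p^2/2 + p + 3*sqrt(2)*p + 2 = (p + 2)*(p + sqrt(2)/2)*(p + sqrt(2))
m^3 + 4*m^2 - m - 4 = (m - 1)*(m + 1)*(m + 4)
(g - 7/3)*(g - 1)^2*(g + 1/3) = g^4 - 4*g^3 + 38*g^2/9 - 4*g/9 - 7/9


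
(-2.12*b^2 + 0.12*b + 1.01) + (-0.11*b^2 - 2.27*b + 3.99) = -2.23*b^2 - 2.15*b + 5.0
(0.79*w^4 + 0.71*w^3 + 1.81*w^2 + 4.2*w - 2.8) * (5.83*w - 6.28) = 4.6057*w^5 - 0.821900000000001*w^4 + 6.0935*w^3 + 13.1192*w^2 - 42.7*w + 17.584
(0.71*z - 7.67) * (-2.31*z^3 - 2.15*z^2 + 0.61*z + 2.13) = -1.6401*z^4 + 16.1912*z^3 + 16.9236*z^2 - 3.1664*z - 16.3371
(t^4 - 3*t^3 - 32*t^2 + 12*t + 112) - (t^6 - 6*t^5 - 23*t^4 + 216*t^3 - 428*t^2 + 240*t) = -t^6 + 6*t^5 + 24*t^4 - 219*t^3 + 396*t^2 - 228*t + 112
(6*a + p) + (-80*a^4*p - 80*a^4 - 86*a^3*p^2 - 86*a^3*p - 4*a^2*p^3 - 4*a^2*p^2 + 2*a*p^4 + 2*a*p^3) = -80*a^4*p - 80*a^4 - 86*a^3*p^2 - 86*a^3*p - 4*a^2*p^3 - 4*a^2*p^2 + 2*a*p^4 + 2*a*p^3 + 6*a + p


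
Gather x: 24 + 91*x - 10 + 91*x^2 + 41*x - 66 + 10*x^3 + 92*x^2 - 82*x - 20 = 10*x^3 + 183*x^2 + 50*x - 72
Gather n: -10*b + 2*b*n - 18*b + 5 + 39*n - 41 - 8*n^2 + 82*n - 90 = -28*b - 8*n^2 + n*(2*b + 121) - 126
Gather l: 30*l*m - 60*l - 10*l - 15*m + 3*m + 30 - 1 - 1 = l*(30*m - 70) - 12*m + 28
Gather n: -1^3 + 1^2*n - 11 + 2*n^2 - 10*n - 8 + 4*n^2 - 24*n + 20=6*n^2 - 33*n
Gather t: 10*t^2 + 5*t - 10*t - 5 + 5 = 10*t^2 - 5*t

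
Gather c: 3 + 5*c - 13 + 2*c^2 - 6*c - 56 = 2*c^2 - c - 66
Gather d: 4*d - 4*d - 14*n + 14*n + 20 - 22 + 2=0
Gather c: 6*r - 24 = 6*r - 24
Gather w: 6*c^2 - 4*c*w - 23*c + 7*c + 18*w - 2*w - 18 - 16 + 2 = 6*c^2 - 16*c + w*(16 - 4*c) - 32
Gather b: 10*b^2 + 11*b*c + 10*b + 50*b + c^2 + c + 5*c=10*b^2 + b*(11*c + 60) + c^2 + 6*c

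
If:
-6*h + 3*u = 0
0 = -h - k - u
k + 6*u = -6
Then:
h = -2/3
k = 2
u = -4/3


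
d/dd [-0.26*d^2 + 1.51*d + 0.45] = 1.51 - 0.52*d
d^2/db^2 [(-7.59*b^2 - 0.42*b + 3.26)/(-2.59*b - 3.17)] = (5.6843418860808e-14*b + 101.908838)/(17.373979*b^3 + 63.794031*b^2 + 78.079953*b + 31.855013)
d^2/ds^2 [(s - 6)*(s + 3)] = 2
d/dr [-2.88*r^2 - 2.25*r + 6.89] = -5.76*r - 2.25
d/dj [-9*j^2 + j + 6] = 1 - 18*j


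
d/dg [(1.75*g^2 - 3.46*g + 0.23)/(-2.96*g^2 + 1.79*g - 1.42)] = (-7.1091*g^2 - 3.6084*g + 4.5015)/(8.7616*g^4 - 10.5968*g^3 + 11.6105*g^2 - 5.0836*g + 2.0164)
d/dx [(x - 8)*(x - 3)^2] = (x - 3)*(3*x - 19)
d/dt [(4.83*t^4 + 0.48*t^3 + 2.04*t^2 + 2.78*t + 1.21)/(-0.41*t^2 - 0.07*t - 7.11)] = (-3.9606*t^5 - 1.2111*t^4 - 137.4324*t^3 - 9.2414*t^2 - 28.0166*t - 19.6811)/(0.1681*t^4 + 0.0574*t^3 + 5.8351*t^2 + 0.9954*t + 50.5521)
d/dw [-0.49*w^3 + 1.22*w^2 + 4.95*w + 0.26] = -1.47*w^2 + 2.44*w + 4.95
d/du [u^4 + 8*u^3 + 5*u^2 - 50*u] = 4*u^3 + 24*u^2 + 10*u - 50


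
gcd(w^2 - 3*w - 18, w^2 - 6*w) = w - 6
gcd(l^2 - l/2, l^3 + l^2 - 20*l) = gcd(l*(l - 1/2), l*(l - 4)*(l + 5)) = l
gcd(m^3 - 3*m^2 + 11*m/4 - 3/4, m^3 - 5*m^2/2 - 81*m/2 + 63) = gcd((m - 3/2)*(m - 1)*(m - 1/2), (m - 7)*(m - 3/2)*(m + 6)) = m - 3/2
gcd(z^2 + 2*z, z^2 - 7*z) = z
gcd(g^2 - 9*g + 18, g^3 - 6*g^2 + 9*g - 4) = 1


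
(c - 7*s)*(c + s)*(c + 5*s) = c^3 - c^2*s - 37*c*s^2 - 35*s^3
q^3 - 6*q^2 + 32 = (q - 4)^2*(q + 2)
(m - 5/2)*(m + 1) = m^2 - 3*m/2 - 5/2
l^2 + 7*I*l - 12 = (l + 3*I)*(l + 4*I)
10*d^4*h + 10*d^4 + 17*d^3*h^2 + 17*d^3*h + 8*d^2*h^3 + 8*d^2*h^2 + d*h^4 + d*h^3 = (d + h)*(2*d + h)*(5*d + h)*(d*h + d)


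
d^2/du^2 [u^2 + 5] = 2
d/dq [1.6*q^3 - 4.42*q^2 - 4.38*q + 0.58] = 4.8*q^2 - 8.84*q - 4.38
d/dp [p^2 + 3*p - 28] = 2*p + 3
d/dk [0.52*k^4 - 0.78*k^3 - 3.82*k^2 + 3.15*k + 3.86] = 2.08*k^3 - 2.34*k^2 - 7.64*k + 3.15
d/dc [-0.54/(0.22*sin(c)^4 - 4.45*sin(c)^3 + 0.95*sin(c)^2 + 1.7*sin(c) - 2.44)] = (0.4752*sin(c)^3 - 7.209*sin(c)^2 + 1.026*sin(c) + 0.918)*cos(c)/(0.22*sin(c)^4 - 4.45*sin(c)^3 + 0.95*sin(c)^2 + 1.7*sin(c) - 2.44)^2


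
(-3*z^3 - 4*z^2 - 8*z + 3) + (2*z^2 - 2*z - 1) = -3*z^3 - 2*z^2 - 10*z + 2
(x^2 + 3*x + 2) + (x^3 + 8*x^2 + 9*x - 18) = x^3 + 9*x^2 + 12*x - 16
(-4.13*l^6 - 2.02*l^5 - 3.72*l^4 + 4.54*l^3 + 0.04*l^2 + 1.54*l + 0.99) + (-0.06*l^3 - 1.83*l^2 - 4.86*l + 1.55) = -4.13*l^6 - 2.02*l^5 - 3.72*l^4 + 4.48*l^3 - 1.79*l^2 - 3.32*l + 2.54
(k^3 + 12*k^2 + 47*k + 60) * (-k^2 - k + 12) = -k^5 - 13*k^4 - 47*k^3 + 37*k^2 + 504*k + 720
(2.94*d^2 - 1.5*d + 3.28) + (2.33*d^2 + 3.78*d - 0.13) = 5.27*d^2 + 2.28*d + 3.15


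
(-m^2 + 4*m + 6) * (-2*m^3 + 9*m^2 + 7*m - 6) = 2*m^5 - 17*m^4 + 17*m^3 + 88*m^2 + 18*m - 36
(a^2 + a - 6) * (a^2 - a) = a^4 - 7*a^2 + 6*a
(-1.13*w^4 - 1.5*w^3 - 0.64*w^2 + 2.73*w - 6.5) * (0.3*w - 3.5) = -0.339*w^5 + 3.505*w^4 + 5.058*w^3 + 3.059*w^2 - 11.505*w + 22.75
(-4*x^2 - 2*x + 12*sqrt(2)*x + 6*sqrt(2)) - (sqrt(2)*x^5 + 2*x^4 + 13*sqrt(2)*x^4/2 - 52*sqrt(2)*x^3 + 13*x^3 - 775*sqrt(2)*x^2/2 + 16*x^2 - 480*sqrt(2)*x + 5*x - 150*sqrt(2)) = -sqrt(2)*x^5 - 13*sqrt(2)*x^4/2 - 2*x^4 - 13*x^3 + 52*sqrt(2)*x^3 - 20*x^2 + 775*sqrt(2)*x^2/2 - 7*x + 492*sqrt(2)*x + 156*sqrt(2)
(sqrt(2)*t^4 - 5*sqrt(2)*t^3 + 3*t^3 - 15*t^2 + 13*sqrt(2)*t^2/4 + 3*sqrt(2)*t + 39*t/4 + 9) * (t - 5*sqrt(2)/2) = sqrt(2)*t^5 - 5*sqrt(2)*t^4 - 2*t^4 - 17*sqrt(2)*t^3/4 + 10*t^3 - 13*t^2/2 + 81*sqrt(2)*t^2/2 - 195*sqrt(2)*t/8 - 6*t - 45*sqrt(2)/2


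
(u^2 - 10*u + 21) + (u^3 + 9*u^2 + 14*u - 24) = u^3 + 10*u^2 + 4*u - 3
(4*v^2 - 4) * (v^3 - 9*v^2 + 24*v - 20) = 4*v^5 - 36*v^4 + 92*v^3 - 44*v^2 - 96*v + 80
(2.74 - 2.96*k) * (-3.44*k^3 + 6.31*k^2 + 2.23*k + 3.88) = 10.1824*k^4 - 28.1032*k^3 + 10.6886*k^2 - 5.3746*k + 10.6312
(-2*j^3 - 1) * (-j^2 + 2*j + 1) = 2*j^5 - 4*j^4 - 2*j^3 + j^2 - 2*j - 1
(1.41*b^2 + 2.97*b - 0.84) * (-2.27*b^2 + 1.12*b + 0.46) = -3.2007*b^4 - 5.1627*b^3 + 5.8818*b^2 + 0.4254*b - 0.3864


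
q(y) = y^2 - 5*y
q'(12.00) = 19.00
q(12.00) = 84.00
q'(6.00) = 7.00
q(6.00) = 6.00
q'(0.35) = -4.30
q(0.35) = -1.63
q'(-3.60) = -12.20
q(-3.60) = 30.96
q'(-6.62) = -18.24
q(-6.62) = 76.92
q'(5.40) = 5.80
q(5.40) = 2.16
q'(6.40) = 7.80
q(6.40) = 8.96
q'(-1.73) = -8.46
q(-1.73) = 11.64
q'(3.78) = 2.56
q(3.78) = -4.61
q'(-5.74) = -16.48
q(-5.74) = 61.65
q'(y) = 2*y - 5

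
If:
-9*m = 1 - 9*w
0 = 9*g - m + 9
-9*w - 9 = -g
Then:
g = -91/80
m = -99/80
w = -811/720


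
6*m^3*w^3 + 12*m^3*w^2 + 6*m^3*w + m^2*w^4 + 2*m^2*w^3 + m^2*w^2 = w*(6*m + w)*(m*w + m)^2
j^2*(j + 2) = j^3 + 2*j^2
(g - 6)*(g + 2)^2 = g^3 - 2*g^2 - 20*g - 24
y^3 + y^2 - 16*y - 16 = (y - 4)*(y + 1)*(y + 4)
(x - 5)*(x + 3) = x^2 - 2*x - 15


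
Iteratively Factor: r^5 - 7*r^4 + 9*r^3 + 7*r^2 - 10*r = (r - 2)*(r^4 - 5*r^3 - r^2 + 5*r) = (r - 2)*(r - 1)*(r^3 - 4*r^2 - 5*r) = r*(r - 2)*(r - 1)*(r^2 - 4*r - 5) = r*(r - 5)*(r - 2)*(r - 1)*(r + 1)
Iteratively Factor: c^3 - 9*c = (c)*(c^2 - 9) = c*(c + 3)*(c - 3)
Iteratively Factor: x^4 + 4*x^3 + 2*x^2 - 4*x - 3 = (x + 3)*(x^3 + x^2 - x - 1) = (x - 1)*(x + 3)*(x^2 + 2*x + 1) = (x - 1)*(x + 1)*(x + 3)*(x + 1)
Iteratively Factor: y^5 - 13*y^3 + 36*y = (y - 2)*(y^4 + 2*y^3 - 9*y^2 - 18*y) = y*(y - 2)*(y^3 + 2*y^2 - 9*y - 18) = y*(y - 3)*(y - 2)*(y^2 + 5*y + 6) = y*(y - 3)*(y - 2)*(y + 2)*(y + 3)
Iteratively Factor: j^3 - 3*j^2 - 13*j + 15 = (j + 3)*(j^2 - 6*j + 5) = (j - 1)*(j + 3)*(j - 5)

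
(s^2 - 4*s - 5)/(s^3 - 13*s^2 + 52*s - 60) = (s + 1)/(s^2 - 8*s + 12)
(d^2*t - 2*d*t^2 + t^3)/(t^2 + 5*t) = (d^2 - 2*d*t + t^2)/(t + 5)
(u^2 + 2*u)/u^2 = (u + 2)/u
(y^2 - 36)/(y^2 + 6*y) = (y - 6)/y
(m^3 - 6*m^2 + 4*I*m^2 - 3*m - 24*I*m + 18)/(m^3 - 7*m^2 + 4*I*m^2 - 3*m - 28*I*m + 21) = (m - 6)/(m - 7)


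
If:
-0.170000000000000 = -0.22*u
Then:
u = 0.77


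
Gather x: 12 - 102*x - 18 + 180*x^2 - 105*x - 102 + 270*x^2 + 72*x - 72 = 450*x^2 - 135*x - 180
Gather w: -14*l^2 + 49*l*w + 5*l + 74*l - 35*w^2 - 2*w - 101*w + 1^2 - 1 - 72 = -14*l^2 + 79*l - 35*w^2 + w*(49*l - 103) - 72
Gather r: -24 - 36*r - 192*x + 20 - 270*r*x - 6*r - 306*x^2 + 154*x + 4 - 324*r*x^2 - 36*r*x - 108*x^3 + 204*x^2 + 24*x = r*(-324*x^2 - 306*x - 42) - 108*x^3 - 102*x^2 - 14*x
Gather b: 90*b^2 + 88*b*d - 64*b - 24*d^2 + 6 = 90*b^2 + b*(88*d - 64) - 24*d^2 + 6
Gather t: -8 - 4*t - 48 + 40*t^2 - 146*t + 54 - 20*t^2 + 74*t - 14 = 20*t^2 - 76*t - 16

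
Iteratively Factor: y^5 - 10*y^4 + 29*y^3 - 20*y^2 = (y - 1)*(y^4 - 9*y^3 + 20*y^2) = y*(y - 1)*(y^3 - 9*y^2 + 20*y) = y*(y - 4)*(y - 1)*(y^2 - 5*y) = y^2*(y - 4)*(y - 1)*(y - 5)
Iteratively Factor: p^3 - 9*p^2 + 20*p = (p - 5)*(p^2 - 4*p) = (p - 5)*(p - 4)*(p)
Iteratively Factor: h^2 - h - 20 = (h + 4)*(h - 5)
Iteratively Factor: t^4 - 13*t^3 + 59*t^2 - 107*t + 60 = (t - 4)*(t^3 - 9*t^2 + 23*t - 15) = (t - 4)*(t - 1)*(t^2 - 8*t + 15) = (t - 5)*(t - 4)*(t - 1)*(t - 3)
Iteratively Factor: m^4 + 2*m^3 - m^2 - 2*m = (m - 1)*(m^3 + 3*m^2 + 2*m) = m*(m - 1)*(m^2 + 3*m + 2) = m*(m - 1)*(m + 2)*(m + 1)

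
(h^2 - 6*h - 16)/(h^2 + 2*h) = (h - 8)/h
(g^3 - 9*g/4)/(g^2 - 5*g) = (g^2 - 9/4)/(g - 5)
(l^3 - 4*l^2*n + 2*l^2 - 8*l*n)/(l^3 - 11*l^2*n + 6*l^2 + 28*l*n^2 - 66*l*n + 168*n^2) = l*(l + 2)/(l^2 - 7*l*n + 6*l - 42*n)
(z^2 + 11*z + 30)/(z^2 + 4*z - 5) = (z + 6)/(z - 1)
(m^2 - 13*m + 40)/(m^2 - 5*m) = (m - 8)/m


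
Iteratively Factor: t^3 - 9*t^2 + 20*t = (t - 5)*(t^2 - 4*t) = (t - 5)*(t - 4)*(t)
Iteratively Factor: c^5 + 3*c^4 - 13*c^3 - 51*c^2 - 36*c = (c - 4)*(c^4 + 7*c^3 + 15*c^2 + 9*c) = (c - 4)*(c + 3)*(c^3 + 4*c^2 + 3*c) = (c - 4)*(c + 3)^2*(c^2 + c) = c*(c - 4)*(c + 3)^2*(c + 1)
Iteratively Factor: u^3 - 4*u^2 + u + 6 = (u - 2)*(u^2 - 2*u - 3) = (u - 2)*(u + 1)*(u - 3)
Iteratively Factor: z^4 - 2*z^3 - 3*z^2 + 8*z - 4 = (z - 2)*(z^3 - 3*z + 2) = (z - 2)*(z - 1)*(z^2 + z - 2) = (z - 2)*(z - 1)^2*(z + 2)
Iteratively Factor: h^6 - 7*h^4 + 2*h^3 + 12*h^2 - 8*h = (h + 2)*(h^5 - 2*h^4 - 3*h^3 + 8*h^2 - 4*h) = (h - 2)*(h + 2)*(h^4 - 3*h^2 + 2*h) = (h - 2)*(h - 1)*(h + 2)*(h^3 + h^2 - 2*h) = (h - 2)*(h - 1)^2*(h + 2)*(h^2 + 2*h) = h*(h - 2)*(h - 1)^2*(h + 2)*(h + 2)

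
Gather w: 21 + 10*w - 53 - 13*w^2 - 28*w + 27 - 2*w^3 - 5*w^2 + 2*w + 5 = -2*w^3 - 18*w^2 - 16*w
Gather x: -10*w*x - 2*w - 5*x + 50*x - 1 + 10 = -2*w + x*(45 - 10*w) + 9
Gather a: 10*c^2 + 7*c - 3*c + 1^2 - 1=10*c^2 + 4*c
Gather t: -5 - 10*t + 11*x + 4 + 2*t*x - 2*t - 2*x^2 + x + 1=t*(2*x - 12) - 2*x^2 + 12*x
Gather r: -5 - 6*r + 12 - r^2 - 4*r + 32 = -r^2 - 10*r + 39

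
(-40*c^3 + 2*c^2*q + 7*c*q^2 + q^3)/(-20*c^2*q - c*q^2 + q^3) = (-10*c^2 + 3*c*q + q^2)/(q*(-5*c + q))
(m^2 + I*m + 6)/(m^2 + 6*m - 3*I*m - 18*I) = (m^2 + I*m + 6)/(m^2 + 3*m*(2 - I) - 18*I)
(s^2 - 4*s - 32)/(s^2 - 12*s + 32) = (s + 4)/(s - 4)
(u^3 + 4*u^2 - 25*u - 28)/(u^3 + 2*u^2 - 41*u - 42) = (u - 4)/(u - 6)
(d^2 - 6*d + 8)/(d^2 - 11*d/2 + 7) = 2*(d - 4)/(2*d - 7)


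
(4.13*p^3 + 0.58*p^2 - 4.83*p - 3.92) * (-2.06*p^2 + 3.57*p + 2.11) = -8.5078*p^5 + 13.5493*p^4 + 20.7347*p^3 - 7.9441*p^2 - 24.1857*p - 8.2712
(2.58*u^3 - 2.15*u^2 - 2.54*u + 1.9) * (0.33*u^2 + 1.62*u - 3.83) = 0.8514*u^5 + 3.4701*u^4 - 14.2026*u^3 + 4.7467*u^2 + 12.8062*u - 7.277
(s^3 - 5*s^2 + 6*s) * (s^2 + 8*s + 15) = s^5 + 3*s^4 - 19*s^3 - 27*s^2 + 90*s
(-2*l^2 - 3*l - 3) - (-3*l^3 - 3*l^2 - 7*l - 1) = 3*l^3 + l^2 + 4*l - 2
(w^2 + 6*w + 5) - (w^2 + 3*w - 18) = 3*w + 23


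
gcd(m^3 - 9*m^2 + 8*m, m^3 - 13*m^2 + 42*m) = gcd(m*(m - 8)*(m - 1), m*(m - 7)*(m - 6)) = m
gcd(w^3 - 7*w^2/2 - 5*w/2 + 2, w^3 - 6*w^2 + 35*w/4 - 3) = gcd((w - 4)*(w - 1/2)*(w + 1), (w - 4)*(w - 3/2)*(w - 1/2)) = w^2 - 9*w/2 + 2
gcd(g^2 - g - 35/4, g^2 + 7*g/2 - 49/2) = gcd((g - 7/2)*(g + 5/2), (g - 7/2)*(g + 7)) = g - 7/2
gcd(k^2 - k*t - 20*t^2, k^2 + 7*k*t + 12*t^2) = k + 4*t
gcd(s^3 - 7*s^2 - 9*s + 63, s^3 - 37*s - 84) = s^2 - 4*s - 21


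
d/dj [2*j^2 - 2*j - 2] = 4*j - 2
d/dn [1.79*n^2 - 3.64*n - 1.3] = 3.58*n - 3.64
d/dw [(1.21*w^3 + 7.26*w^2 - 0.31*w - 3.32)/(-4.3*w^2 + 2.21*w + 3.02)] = (-5.203*w^4 + 5.3482*w^3 + 25.6742*w^2 + 15.2984*w + 6.401)/(18.49*w^4 - 19.006*w^3 - 21.0879*w^2 + 13.3484*w + 9.1204)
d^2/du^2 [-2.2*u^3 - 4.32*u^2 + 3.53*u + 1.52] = -13.2*u - 8.64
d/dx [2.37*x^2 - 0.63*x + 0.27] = 4.74*x - 0.63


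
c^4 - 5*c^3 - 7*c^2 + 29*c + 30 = (c - 5)*(c - 3)*(c + 1)*(c + 2)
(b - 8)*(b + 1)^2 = b^3 - 6*b^2 - 15*b - 8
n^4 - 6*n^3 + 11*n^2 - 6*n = n*(n - 3)*(n - 2)*(n - 1)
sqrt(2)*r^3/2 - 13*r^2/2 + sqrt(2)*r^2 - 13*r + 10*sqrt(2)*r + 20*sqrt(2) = (r - 4*sqrt(2))*(r - 5*sqrt(2)/2)*(sqrt(2)*r/2 + sqrt(2))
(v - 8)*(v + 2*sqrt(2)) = v^2 - 8*v + 2*sqrt(2)*v - 16*sqrt(2)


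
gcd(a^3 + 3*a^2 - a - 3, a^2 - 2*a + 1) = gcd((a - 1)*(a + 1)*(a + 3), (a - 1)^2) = a - 1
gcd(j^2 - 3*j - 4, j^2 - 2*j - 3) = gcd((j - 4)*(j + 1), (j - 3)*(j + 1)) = j + 1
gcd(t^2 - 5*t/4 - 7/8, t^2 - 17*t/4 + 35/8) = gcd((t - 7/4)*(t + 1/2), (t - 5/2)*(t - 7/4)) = t - 7/4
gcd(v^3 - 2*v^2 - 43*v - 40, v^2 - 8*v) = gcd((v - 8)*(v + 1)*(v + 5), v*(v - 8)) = v - 8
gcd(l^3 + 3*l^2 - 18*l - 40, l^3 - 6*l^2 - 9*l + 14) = l + 2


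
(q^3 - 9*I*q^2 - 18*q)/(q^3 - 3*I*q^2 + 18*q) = (q - 3*I)/(q + 3*I)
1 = 1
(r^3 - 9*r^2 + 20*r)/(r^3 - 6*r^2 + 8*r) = (r - 5)/(r - 2)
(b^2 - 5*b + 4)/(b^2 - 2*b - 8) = (b - 1)/(b + 2)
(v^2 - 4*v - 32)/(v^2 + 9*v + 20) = (v - 8)/(v + 5)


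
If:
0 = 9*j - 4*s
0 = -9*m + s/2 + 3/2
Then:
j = 4*s/9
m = s/18 + 1/6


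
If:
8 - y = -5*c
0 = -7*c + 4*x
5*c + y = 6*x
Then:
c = 16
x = 28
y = 88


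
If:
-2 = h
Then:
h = -2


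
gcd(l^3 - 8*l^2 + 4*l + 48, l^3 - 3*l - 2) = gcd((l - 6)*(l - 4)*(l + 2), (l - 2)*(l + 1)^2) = 1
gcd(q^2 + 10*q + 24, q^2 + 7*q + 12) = q + 4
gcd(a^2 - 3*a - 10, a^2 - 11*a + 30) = a - 5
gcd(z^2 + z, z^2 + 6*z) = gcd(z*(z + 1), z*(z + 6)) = z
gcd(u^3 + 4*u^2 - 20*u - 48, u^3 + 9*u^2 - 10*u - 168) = u^2 + 2*u - 24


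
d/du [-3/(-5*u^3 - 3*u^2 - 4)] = 9*u*(-5*u - 2)/(5*u^3 + 3*u^2 + 4)^2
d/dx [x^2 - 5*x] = 2*x - 5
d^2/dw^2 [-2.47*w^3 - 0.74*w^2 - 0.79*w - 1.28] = -14.82*w - 1.48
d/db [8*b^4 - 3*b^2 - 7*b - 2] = 32*b^3 - 6*b - 7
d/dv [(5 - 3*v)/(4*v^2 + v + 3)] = (-12*v^2 - 3*v + (3*v - 5)*(8*v + 1) - 9)/(4*v^2 + v + 3)^2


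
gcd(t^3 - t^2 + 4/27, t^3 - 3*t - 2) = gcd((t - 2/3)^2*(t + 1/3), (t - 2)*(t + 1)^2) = 1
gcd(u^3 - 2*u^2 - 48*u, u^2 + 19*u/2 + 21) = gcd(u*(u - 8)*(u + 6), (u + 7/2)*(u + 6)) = u + 6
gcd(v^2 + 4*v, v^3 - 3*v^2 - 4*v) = v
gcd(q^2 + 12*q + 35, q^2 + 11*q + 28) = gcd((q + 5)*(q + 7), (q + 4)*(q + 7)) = q + 7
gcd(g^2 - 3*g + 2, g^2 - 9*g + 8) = g - 1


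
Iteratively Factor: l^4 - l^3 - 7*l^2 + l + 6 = (l - 1)*(l^3 - 7*l - 6) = (l - 1)*(l + 2)*(l^2 - 2*l - 3) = (l - 1)*(l + 1)*(l + 2)*(l - 3)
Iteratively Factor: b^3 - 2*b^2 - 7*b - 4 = (b - 4)*(b^2 + 2*b + 1) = (b - 4)*(b + 1)*(b + 1)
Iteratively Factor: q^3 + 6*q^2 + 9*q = (q + 3)*(q^2 + 3*q) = (q + 3)^2*(q)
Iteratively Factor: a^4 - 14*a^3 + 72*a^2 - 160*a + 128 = (a - 4)*(a^3 - 10*a^2 + 32*a - 32) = (a - 4)^2*(a^2 - 6*a + 8) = (a - 4)^2*(a - 2)*(a - 4)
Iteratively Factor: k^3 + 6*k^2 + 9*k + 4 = (k + 1)*(k^2 + 5*k + 4) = (k + 1)*(k + 4)*(k + 1)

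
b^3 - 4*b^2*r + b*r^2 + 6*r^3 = (b - 3*r)*(b - 2*r)*(b + r)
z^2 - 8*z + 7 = (z - 7)*(z - 1)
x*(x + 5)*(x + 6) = x^3 + 11*x^2 + 30*x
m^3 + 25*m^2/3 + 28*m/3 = m*(m + 4/3)*(m + 7)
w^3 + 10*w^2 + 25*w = w*(w + 5)^2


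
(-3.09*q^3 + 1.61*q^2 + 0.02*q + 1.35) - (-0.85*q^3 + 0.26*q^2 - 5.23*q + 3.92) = -2.24*q^3 + 1.35*q^2 + 5.25*q - 2.57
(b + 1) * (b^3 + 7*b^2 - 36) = b^4 + 8*b^3 + 7*b^2 - 36*b - 36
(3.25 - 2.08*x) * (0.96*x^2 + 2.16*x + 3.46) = -1.9968*x^3 - 1.3728*x^2 - 0.1768*x + 11.245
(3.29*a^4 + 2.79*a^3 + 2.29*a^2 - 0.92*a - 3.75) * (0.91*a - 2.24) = 2.9939*a^5 - 4.8307*a^4 - 4.1657*a^3 - 5.9668*a^2 - 1.3517*a + 8.4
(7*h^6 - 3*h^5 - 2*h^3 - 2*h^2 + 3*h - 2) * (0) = 0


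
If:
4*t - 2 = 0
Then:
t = 1/2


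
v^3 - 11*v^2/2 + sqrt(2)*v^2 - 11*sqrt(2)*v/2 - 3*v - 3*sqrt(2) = (v - 6)*(v + 1/2)*(v + sqrt(2))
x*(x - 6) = x^2 - 6*x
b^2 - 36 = (b - 6)*(b + 6)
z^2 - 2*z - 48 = (z - 8)*(z + 6)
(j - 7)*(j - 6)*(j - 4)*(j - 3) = j^4 - 20*j^3 + 145*j^2 - 450*j + 504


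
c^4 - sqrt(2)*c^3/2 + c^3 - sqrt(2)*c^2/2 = c^2*(c + 1)*(c - sqrt(2)/2)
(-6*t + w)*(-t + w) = 6*t^2 - 7*t*w + w^2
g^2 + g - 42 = (g - 6)*(g + 7)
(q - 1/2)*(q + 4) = q^2 + 7*q/2 - 2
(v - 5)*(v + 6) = v^2 + v - 30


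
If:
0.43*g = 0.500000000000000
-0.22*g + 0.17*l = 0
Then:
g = 1.16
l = 1.50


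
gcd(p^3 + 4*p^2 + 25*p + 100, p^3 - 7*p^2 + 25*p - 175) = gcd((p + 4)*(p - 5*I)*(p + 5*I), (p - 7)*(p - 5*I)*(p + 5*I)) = p^2 + 25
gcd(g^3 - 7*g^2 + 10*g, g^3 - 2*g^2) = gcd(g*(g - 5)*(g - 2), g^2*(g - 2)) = g^2 - 2*g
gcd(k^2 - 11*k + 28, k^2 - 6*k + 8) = k - 4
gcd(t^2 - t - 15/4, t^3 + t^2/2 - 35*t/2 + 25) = t - 5/2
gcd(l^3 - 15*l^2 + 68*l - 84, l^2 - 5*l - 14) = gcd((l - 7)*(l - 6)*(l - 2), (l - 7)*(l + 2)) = l - 7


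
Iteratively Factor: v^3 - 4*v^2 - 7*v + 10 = (v + 2)*(v^2 - 6*v + 5) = (v - 5)*(v + 2)*(v - 1)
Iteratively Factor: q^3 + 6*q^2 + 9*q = (q)*(q^2 + 6*q + 9) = q*(q + 3)*(q + 3)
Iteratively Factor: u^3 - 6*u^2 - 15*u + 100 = (u - 5)*(u^2 - u - 20) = (u - 5)^2*(u + 4)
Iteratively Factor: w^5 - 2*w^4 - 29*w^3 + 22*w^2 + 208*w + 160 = (w - 5)*(w^4 + 3*w^3 - 14*w^2 - 48*w - 32) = (w - 5)*(w - 4)*(w^3 + 7*w^2 + 14*w + 8) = (w - 5)*(w - 4)*(w + 2)*(w^2 + 5*w + 4) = (w - 5)*(w - 4)*(w + 2)*(w + 4)*(w + 1)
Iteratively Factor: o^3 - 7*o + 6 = (o + 3)*(o^2 - 3*o + 2) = (o - 1)*(o + 3)*(o - 2)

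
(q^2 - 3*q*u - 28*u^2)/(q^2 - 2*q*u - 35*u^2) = (q + 4*u)/(q + 5*u)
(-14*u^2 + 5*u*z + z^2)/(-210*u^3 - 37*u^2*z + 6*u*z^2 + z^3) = (-2*u + z)/(-30*u^2 - u*z + z^2)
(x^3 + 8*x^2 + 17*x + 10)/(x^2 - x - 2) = (x^2 + 7*x + 10)/(x - 2)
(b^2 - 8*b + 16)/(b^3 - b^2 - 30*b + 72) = (b - 4)/(b^2 + 3*b - 18)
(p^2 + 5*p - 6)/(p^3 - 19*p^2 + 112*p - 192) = (p^2 + 5*p - 6)/(p^3 - 19*p^2 + 112*p - 192)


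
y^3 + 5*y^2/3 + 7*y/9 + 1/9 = (y + 1/3)^2*(y + 1)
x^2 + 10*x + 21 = (x + 3)*(x + 7)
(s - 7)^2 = s^2 - 14*s + 49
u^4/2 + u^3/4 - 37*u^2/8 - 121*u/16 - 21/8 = (u/2 + 1)*(u - 7/2)*(u + 1/2)*(u + 3/2)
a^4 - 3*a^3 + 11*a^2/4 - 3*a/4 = a*(a - 3/2)*(a - 1)*(a - 1/2)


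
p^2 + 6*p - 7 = (p - 1)*(p + 7)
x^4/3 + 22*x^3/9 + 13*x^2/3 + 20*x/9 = x*(x/3 + 1/3)*(x + 4/3)*(x + 5)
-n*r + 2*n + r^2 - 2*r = (-n + r)*(r - 2)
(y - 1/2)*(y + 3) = y^2 + 5*y/2 - 3/2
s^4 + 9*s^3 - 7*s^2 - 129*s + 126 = (s - 3)*(s - 1)*(s + 6)*(s + 7)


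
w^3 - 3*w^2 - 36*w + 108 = (w - 6)*(w - 3)*(w + 6)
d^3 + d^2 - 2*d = d*(d - 1)*(d + 2)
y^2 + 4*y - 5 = (y - 1)*(y + 5)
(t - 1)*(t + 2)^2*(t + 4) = t^4 + 7*t^3 + 12*t^2 - 4*t - 16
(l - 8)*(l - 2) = l^2 - 10*l + 16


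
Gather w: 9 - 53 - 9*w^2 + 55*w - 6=-9*w^2 + 55*w - 50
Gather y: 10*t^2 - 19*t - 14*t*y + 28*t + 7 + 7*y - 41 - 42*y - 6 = 10*t^2 + 9*t + y*(-14*t - 35) - 40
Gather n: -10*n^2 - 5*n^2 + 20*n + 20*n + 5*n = -15*n^2 + 45*n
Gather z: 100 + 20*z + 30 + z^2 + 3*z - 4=z^2 + 23*z + 126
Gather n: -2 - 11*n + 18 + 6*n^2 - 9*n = 6*n^2 - 20*n + 16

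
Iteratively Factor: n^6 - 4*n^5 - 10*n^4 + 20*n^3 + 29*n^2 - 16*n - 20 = (n - 2)*(n^5 - 2*n^4 - 14*n^3 - 8*n^2 + 13*n + 10) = (n - 2)*(n + 1)*(n^4 - 3*n^3 - 11*n^2 + 3*n + 10) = (n - 2)*(n + 1)^2*(n^3 - 4*n^2 - 7*n + 10) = (n - 2)*(n - 1)*(n + 1)^2*(n^2 - 3*n - 10) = (n - 5)*(n - 2)*(n - 1)*(n + 1)^2*(n + 2)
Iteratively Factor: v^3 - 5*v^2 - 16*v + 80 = (v + 4)*(v^2 - 9*v + 20) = (v - 4)*(v + 4)*(v - 5)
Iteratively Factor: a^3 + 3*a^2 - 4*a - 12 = (a + 2)*(a^2 + a - 6) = (a - 2)*(a + 2)*(a + 3)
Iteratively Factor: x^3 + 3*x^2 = (x + 3)*(x^2) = x*(x + 3)*(x)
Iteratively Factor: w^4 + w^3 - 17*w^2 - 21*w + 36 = (w + 3)*(w^3 - 2*w^2 - 11*w + 12) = (w - 1)*(w + 3)*(w^2 - w - 12) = (w - 1)*(w + 3)^2*(w - 4)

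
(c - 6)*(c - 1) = c^2 - 7*c + 6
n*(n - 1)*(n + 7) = n^3 + 6*n^2 - 7*n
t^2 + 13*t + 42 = (t + 6)*(t + 7)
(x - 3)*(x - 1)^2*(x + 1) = x^4 - 4*x^3 + 2*x^2 + 4*x - 3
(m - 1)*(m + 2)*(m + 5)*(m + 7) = m^4 + 13*m^3 + 45*m^2 + 11*m - 70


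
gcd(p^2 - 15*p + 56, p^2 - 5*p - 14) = p - 7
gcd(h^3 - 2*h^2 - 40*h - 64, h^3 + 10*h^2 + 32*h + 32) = h^2 + 6*h + 8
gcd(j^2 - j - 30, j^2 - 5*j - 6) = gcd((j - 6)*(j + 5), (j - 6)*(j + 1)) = j - 6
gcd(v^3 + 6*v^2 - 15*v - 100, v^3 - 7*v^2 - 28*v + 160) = v^2 + v - 20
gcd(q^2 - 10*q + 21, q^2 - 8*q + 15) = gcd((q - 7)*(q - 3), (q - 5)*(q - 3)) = q - 3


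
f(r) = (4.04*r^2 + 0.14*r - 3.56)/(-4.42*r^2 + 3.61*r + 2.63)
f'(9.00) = 0.01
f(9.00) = -1.01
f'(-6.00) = 0.02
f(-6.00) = -0.79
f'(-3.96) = 0.04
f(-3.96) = -0.73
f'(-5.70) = 0.02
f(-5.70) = -0.79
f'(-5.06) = 0.03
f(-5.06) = -0.77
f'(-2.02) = 0.19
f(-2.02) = -0.56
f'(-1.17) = 0.79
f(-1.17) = -0.24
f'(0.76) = 1.79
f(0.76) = -0.40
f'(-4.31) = 0.04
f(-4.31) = -0.75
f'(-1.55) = 0.36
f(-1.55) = -0.44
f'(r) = (8.08*r + 0.14)/(-4.42*r^2 + 3.61*r + 2.63) + (8.84*r - 3.61)*(4.04*r^2 + 0.14*r - 3.56)/(-4.42*r^2 + 3.61*r + 2.63)^2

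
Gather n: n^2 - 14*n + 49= n^2 - 14*n + 49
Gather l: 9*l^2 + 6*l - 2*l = 9*l^2 + 4*l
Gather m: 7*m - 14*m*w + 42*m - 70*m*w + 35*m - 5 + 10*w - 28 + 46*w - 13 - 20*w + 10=m*(84 - 84*w) + 36*w - 36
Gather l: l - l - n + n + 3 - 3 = 0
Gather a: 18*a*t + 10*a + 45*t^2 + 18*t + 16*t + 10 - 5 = a*(18*t + 10) + 45*t^2 + 34*t + 5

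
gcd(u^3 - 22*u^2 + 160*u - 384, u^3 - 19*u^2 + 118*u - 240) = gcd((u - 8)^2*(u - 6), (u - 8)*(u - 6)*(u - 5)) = u^2 - 14*u + 48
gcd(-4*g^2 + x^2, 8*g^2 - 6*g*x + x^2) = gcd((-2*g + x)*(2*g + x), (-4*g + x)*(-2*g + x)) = -2*g + x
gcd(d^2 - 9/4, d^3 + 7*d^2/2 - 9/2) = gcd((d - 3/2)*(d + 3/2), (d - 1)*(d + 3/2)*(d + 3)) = d + 3/2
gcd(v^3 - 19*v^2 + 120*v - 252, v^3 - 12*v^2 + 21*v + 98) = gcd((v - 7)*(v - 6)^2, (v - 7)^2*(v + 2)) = v - 7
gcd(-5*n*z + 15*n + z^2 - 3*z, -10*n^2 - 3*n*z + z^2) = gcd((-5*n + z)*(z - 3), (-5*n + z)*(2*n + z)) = -5*n + z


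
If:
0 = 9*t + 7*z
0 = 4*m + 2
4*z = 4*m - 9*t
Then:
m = -1/2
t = -14/27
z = 2/3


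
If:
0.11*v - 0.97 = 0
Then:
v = 8.82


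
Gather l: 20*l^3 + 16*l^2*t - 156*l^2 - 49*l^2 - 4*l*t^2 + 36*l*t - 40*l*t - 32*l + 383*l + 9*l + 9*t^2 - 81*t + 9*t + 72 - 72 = 20*l^3 + l^2*(16*t - 205) + l*(-4*t^2 - 4*t + 360) + 9*t^2 - 72*t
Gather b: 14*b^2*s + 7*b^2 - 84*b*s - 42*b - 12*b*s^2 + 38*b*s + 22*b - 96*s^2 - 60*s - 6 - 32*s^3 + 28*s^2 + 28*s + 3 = b^2*(14*s + 7) + b*(-12*s^2 - 46*s - 20) - 32*s^3 - 68*s^2 - 32*s - 3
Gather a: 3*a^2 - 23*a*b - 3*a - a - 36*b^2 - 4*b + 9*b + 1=3*a^2 + a*(-23*b - 4) - 36*b^2 + 5*b + 1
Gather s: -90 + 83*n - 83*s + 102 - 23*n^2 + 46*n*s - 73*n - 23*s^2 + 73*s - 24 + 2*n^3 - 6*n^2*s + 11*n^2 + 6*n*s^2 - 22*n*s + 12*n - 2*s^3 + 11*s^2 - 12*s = 2*n^3 - 12*n^2 + 22*n - 2*s^3 + s^2*(6*n - 12) + s*(-6*n^2 + 24*n - 22) - 12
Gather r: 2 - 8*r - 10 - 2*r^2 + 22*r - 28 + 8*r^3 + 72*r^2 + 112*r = 8*r^3 + 70*r^2 + 126*r - 36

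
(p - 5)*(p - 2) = p^2 - 7*p + 10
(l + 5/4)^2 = l^2 + 5*l/2 + 25/16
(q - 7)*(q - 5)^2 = q^3 - 17*q^2 + 95*q - 175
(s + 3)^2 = s^2 + 6*s + 9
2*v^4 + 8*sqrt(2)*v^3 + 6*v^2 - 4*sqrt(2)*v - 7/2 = (v - sqrt(2)/2)*(v + 7*sqrt(2)/2)*(sqrt(2)*v + 1)^2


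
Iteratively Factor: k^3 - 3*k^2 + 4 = (k - 2)*(k^2 - k - 2) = (k - 2)*(k + 1)*(k - 2)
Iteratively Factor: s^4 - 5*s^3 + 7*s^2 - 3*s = (s - 1)*(s^3 - 4*s^2 + 3*s) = (s - 3)*(s - 1)*(s^2 - s) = (s - 3)*(s - 1)^2*(s)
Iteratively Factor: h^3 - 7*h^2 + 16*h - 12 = (h - 2)*(h^2 - 5*h + 6) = (h - 2)^2*(h - 3)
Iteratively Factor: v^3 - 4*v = (v + 2)*(v^2 - 2*v) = v*(v + 2)*(v - 2)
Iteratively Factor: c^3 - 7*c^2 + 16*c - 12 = (c - 2)*(c^2 - 5*c + 6) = (c - 3)*(c - 2)*(c - 2)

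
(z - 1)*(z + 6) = z^2 + 5*z - 6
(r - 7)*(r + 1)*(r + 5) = r^3 - r^2 - 37*r - 35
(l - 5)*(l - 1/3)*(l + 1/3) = l^3 - 5*l^2 - l/9 + 5/9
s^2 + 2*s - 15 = (s - 3)*(s + 5)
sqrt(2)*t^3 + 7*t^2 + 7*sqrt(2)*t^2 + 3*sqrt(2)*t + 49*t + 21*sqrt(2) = (t + 7)*(t + 3*sqrt(2))*(sqrt(2)*t + 1)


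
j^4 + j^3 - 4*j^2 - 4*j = j*(j - 2)*(j + 1)*(j + 2)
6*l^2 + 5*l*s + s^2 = (2*l + s)*(3*l + s)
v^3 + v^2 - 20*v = v*(v - 4)*(v + 5)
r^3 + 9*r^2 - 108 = (r - 3)*(r + 6)^2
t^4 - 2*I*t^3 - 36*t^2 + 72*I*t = t*(t - 6)*(t + 6)*(t - 2*I)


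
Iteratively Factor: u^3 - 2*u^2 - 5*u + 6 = (u - 3)*(u^2 + u - 2) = (u - 3)*(u + 2)*(u - 1)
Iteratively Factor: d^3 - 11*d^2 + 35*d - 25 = (d - 1)*(d^2 - 10*d + 25) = (d - 5)*(d - 1)*(d - 5)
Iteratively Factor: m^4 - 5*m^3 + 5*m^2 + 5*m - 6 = (m - 2)*(m^3 - 3*m^2 - m + 3) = (m - 2)*(m - 1)*(m^2 - 2*m - 3) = (m - 3)*(m - 2)*(m - 1)*(m + 1)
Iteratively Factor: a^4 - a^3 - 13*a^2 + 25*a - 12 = (a - 1)*(a^3 - 13*a + 12) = (a - 3)*(a - 1)*(a^2 + 3*a - 4) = (a - 3)*(a - 1)^2*(a + 4)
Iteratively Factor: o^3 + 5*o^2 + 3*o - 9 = (o + 3)*(o^2 + 2*o - 3) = (o + 3)^2*(o - 1)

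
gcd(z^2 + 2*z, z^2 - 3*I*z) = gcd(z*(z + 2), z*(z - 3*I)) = z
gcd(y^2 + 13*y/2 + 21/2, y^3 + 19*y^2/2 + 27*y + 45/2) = y + 3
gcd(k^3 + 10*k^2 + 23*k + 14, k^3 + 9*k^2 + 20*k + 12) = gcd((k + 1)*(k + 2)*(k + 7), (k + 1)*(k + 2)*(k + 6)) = k^2 + 3*k + 2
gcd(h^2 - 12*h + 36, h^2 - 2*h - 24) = h - 6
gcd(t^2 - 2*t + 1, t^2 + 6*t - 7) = t - 1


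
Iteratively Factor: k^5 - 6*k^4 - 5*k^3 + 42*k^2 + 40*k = (k - 5)*(k^4 - k^3 - 10*k^2 - 8*k) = (k - 5)*(k + 1)*(k^3 - 2*k^2 - 8*k) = k*(k - 5)*(k + 1)*(k^2 - 2*k - 8) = k*(k - 5)*(k - 4)*(k + 1)*(k + 2)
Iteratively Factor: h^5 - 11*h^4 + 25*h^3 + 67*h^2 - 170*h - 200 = (h + 2)*(h^4 - 13*h^3 + 51*h^2 - 35*h - 100) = (h - 4)*(h + 2)*(h^3 - 9*h^2 + 15*h + 25) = (h - 4)*(h + 1)*(h + 2)*(h^2 - 10*h + 25) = (h - 5)*(h - 4)*(h + 1)*(h + 2)*(h - 5)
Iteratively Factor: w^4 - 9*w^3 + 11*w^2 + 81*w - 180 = (w - 3)*(w^3 - 6*w^2 - 7*w + 60) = (w - 3)*(w + 3)*(w^2 - 9*w + 20) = (w - 4)*(w - 3)*(w + 3)*(w - 5)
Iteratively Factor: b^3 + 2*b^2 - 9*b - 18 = (b + 3)*(b^2 - b - 6) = (b + 2)*(b + 3)*(b - 3)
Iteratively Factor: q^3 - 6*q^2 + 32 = (q - 4)*(q^2 - 2*q - 8) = (q - 4)*(q + 2)*(q - 4)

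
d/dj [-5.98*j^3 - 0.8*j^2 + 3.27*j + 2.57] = -17.94*j^2 - 1.6*j + 3.27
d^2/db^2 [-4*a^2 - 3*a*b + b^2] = 2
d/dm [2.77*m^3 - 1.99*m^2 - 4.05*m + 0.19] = 8.31*m^2 - 3.98*m - 4.05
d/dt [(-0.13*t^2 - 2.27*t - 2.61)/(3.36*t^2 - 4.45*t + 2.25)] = (8.2057*t^2 + 16.9542*t - 16.722)/(11.2896*t^4 - 29.904*t^3 + 34.9225*t^2 - 20.025*t + 5.0625)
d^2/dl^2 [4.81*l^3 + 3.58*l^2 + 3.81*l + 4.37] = 28.86*l + 7.16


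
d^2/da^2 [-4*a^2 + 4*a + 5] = -8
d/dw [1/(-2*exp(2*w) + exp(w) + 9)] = (4*exp(w) - 1)*exp(w)/(-2*exp(2*w) + exp(w) + 9)^2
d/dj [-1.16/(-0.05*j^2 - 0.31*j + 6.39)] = (-0.116*j - 0.3596)/(0.05*j^2 + 0.31*j - 6.39)^2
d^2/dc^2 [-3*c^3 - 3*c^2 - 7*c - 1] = -18*c - 6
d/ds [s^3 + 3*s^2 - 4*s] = 3*s^2 + 6*s - 4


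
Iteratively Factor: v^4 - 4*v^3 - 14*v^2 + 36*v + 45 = (v - 3)*(v^3 - v^2 - 17*v - 15) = (v - 3)*(v + 3)*(v^2 - 4*v - 5) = (v - 5)*(v - 3)*(v + 3)*(v + 1)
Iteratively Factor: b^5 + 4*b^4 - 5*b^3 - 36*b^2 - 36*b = (b + 2)*(b^4 + 2*b^3 - 9*b^2 - 18*b) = (b - 3)*(b + 2)*(b^3 + 5*b^2 + 6*b) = b*(b - 3)*(b + 2)*(b^2 + 5*b + 6) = b*(b - 3)*(b + 2)^2*(b + 3)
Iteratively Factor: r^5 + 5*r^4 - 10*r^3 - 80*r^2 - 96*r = (r + 3)*(r^4 + 2*r^3 - 16*r^2 - 32*r) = (r + 3)*(r + 4)*(r^3 - 2*r^2 - 8*r) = (r + 2)*(r + 3)*(r + 4)*(r^2 - 4*r) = (r - 4)*(r + 2)*(r + 3)*(r + 4)*(r)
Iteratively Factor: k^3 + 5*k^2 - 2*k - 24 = (k + 4)*(k^2 + k - 6) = (k - 2)*(k + 4)*(k + 3)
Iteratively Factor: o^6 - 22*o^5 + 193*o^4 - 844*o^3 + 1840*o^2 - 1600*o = (o - 4)*(o^5 - 18*o^4 + 121*o^3 - 360*o^2 + 400*o) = (o - 5)*(o - 4)*(o^4 - 13*o^3 + 56*o^2 - 80*o) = (o - 5)*(o - 4)^2*(o^3 - 9*o^2 + 20*o) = o*(o - 5)*(o - 4)^2*(o^2 - 9*o + 20) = o*(o - 5)*(o - 4)^3*(o - 5)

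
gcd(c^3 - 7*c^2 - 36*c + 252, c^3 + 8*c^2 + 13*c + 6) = c + 6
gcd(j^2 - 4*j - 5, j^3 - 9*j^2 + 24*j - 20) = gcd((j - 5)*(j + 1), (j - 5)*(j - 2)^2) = j - 5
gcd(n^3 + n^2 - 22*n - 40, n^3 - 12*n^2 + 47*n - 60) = n - 5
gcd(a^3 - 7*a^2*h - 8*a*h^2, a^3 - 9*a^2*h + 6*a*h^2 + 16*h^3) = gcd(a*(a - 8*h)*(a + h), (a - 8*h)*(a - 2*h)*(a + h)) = a^2 - 7*a*h - 8*h^2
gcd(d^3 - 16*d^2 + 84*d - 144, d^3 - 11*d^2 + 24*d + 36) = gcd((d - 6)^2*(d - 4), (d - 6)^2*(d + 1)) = d^2 - 12*d + 36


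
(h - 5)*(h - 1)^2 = h^3 - 7*h^2 + 11*h - 5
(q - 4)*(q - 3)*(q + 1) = q^3 - 6*q^2 + 5*q + 12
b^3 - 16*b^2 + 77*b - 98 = (b - 7)^2*(b - 2)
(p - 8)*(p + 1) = p^2 - 7*p - 8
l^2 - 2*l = l*(l - 2)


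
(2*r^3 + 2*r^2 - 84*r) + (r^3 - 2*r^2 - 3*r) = 3*r^3 - 87*r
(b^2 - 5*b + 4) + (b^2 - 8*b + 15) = 2*b^2 - 13*b + 19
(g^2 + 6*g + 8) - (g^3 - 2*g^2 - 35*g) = -g^3 + 3*g^2 + 41*g + 8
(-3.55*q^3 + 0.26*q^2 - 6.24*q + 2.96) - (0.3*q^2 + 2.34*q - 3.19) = -3.55*q^3 - 0.04*q^2 - 8.58*q + 6.15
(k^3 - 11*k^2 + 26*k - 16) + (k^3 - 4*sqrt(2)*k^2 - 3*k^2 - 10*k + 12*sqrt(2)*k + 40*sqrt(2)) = 2*k^3 - 14*k^2 - 4*sqrt(2)*k^2 + 16*k + 12*sqrt(2)*k - 16 + 40*sqrt(2)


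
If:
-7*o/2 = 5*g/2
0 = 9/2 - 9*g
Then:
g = 1/2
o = -5/14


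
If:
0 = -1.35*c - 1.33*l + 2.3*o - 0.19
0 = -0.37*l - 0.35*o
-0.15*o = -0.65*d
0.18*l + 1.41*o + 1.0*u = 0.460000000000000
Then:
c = 0.837208213227398 - 2.12597598688726*u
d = 0.0856266036122151 - 0.186144790461337*u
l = 0.763025942882058*u - 0.350991933725747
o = 0.371048615652932 - 0.806627425332461*u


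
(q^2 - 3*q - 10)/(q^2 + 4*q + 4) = (q - 5)/(q + 2)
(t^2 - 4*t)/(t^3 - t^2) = (t - 4)/(t*(t - 1))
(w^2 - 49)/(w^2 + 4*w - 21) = (w - 7)/(w - 3)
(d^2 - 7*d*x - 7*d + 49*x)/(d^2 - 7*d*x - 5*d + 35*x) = (d - 7)/(d - 5)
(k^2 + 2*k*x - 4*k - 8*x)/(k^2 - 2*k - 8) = (k + 2*x)/(k + 2)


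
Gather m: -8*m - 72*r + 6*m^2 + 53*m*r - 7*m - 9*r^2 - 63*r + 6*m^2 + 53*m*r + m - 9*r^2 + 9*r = 12*m^2 + m*(106*r - 14) - 18*r^2 - 126*r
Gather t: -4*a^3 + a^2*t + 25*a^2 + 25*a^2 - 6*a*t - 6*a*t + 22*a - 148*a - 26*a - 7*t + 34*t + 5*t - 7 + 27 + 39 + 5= -4*a^3 + 50*a^2 - 152*a + t*(a^2 - 12*a + 32) + 64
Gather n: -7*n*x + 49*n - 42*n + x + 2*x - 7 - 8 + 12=n*(7 - 7*x) + 3*x - 3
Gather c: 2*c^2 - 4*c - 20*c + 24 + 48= 2*c^2 - 24*c + 72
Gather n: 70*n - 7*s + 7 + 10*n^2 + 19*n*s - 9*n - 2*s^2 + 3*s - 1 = 10*n^2 + n*(19*s + 61) - 2*s^2 - 4*s + 6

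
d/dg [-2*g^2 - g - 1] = -4*g - 1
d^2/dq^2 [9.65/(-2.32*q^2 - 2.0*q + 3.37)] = (103.88032*q^2 + 89.552*q - 9.65*(4.64*q + 2.0)*(9.28*q + 4.0) - 150.89512)/(2.32*q^2 + 2.0*q - 3.37)^3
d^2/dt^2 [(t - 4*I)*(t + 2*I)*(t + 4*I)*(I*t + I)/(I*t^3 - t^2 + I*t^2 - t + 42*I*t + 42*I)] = 10*(-5*t^3 - 6*I*t^2 + 636*t + 296*I)/(t^6 + 3*I*t^5 + 123*t^4 + 251*I*t^3 + 5166*t^2 + 5292*I*t + 74088)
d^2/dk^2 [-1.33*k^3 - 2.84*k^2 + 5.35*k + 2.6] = -7.98*k - 5.68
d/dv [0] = 0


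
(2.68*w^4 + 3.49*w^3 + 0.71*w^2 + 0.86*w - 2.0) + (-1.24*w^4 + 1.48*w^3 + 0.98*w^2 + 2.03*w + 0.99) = 1.44*w^4 + 4.97*w^3 + 1.69*w^2 + 2.89*w - 1.01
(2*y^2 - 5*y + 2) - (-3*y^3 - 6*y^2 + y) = 3*y^3 + 8*y^2 - 6*y + 2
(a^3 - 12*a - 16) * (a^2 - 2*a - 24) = a^5 - 2*a^4 - 36*a^3 + 8*a^2 + 320*a + 384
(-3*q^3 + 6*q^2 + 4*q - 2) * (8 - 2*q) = 6*q^4 - 36*q^3 + 40*q^2 + 36*q - 16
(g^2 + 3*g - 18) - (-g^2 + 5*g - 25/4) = 2*g^2 - 2*g - 47/4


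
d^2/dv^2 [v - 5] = 0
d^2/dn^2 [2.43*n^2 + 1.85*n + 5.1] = 4.86000000000000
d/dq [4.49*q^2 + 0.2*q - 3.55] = 8.98*q + 0.2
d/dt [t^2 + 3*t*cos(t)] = -3*t*sin(t) + 2*t + 3*cos(t)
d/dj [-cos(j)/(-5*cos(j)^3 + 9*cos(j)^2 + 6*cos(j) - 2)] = 16*(10*cos(j)^3 - 9*cos(j)^2 - 2)*sin(j)/(9*cos(j) + 18*cos(2*j) - 5*cos(3*j) + 10)^2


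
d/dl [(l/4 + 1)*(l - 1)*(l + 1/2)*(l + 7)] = l^3 + 63*l^2/8 + 11*l - 39/8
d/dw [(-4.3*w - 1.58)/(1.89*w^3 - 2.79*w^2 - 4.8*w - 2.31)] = (16.254*w^3 - 3.0384*w^2 - 8.8164*w + 2.349)/(3.5721*w^6 - 10.5462*w^5 - 10.3599*w^4 + 18.0522*w^3 + 35.9298*w^2 + 22.176*w + 5.3361)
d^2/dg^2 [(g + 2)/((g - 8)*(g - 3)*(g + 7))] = 2*(3*g^5 + 5*g^3 - 1230*g^2 + 2280*g + 15866)/(g^9 - 12*g^8 - 111*g^7 + 1712*g^6 + 1851*g^5 - 79068*g^4 + 149491*g^3 + 1077048*g^2 - 4487616*g + 4741632)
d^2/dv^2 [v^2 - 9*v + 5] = 2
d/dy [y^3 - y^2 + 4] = y*(3*y - 2)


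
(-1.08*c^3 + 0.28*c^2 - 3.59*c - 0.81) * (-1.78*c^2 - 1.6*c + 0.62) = 1.9224*c^5 + 1.2296*c^4 + 5.2726*c^3 + 7.3594*c^2 - 0.9298*c - 0.5022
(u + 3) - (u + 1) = 2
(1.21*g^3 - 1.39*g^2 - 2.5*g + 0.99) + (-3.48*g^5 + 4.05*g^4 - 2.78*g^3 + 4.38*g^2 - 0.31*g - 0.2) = -3.48*g^5 + 4.05*g^4 - 1.57*g^3 + 2.99*g^2 - 2.81*g + 0.79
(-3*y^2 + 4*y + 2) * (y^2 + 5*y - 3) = -3*y^4 - 11*y^3 + 31*y^2 - 2*y - 6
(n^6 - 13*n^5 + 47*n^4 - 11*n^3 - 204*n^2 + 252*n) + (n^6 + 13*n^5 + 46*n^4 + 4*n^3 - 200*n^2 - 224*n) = 2*n^6 + 93*n^4 - 7*n^3 - 404*n^2 + 28*n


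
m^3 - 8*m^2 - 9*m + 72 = (m - 8)*(m - 3)*(m + 3)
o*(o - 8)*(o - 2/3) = o^3 - 26*o^2/3 + 16*o/3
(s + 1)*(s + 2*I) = s^2 + s + 2*I*s + 2*I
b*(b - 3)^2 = b^3 - 6*b^2 + 9*b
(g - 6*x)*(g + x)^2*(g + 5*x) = g^4 + g^3*x - 31*g^2*x^2 - 61*g*x^3 - 30*x^4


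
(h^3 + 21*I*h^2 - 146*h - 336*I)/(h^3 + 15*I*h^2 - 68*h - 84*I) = (h + 8*I)/(h + 2*I)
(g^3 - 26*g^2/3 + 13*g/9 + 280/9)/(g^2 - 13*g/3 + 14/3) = (3*g^2 - 19*g - 40)/(3*(g - 2))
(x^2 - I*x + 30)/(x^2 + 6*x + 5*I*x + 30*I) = (x - 6*I)/(x + 6)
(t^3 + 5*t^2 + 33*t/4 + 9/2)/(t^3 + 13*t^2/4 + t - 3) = (4*t^2 + 12*t + 9)/(4*t^2 + 5*t - 6)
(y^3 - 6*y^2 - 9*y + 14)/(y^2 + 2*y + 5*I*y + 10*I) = (y^2 - 8*y + 7)/(y + 5*I)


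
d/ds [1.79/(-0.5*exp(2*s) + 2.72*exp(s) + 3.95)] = (1.79*exp(s) - 4.8688)*exp(s)/(-0.5*exp(2*s) + 2.72*exp(s) + 3.95)^2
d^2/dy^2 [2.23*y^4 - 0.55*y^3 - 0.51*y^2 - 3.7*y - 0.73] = 26.76*y^2 - 3.3*y - 1.02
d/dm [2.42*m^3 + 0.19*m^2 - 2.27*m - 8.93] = 7.26*m^2 + 0.38*m - 2.27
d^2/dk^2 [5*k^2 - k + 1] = 10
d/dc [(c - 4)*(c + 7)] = 2*c + 3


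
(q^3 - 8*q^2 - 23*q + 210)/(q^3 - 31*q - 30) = (q - 7)/(q + 1)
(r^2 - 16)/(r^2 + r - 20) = (r + 4)/(r + 5)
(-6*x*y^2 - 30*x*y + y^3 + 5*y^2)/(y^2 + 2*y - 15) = y*(-6*x + y)/(y - 3)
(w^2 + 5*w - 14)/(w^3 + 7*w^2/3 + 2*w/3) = 3*(w^2 + 5*w - 14)/(w*(3*w^2 + 7*w + 2))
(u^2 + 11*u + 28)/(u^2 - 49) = (u + 4)/(u - 7)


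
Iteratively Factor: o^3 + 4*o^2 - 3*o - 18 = (o - 2)*(o^2 + 6*o + 9) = (o - 2)*(o + 3)*(o + 3)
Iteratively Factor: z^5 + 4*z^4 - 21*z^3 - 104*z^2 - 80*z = (z + 4)*(z^4 - 21*z^2 - 20*z) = (z + 1)*(z + 4)*(z^3 - z^2 - 20*z) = z*(z + 1)*(z + 4)*(z^2 - z - 20) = z*(z + 1)*(z + 4)^2*(z - 5)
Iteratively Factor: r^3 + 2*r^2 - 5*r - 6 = (r - 2)*(r^2 + 4*r + 3) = (r - 2)*(r + 1)*(r + 3)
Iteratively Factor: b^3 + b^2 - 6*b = (b - 2)*(b^2 + 3*b) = b*(b - 2)*(b + 3)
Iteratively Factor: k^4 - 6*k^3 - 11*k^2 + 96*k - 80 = (k - 4)*(k^3 - 2*k^2 - 19*k + 20) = (k - 4)*(k - 1)*(k^2 - k - 20) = (k - 5)*(k - 4)*(k - 1)*(k + 4)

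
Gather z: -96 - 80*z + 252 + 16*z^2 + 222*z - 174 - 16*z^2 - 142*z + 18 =0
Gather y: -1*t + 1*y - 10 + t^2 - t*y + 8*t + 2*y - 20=t^2 + 7*t + y*(3 - t) - 30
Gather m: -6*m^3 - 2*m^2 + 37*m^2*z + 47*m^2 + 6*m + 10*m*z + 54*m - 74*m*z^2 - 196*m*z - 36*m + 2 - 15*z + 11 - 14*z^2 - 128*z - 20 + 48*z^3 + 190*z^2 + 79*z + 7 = -6*m^3 + m^2*(37*z + 45) + m*(-74*z^2 - 186*z + 24) + 48*z^3 + 176*z^2 - 64*z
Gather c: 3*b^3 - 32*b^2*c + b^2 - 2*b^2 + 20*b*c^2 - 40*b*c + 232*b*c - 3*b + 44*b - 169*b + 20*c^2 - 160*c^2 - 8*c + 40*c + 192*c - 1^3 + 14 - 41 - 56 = 3*b^3 - b^2 - 128*b + c^2*(20*b - 140) + c*(-32*b^2 + 192*b + 224) - 84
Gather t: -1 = -1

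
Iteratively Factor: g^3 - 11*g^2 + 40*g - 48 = (g - 3)*(g^2 - 8*g + 16) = (g - 4)*(g - 3)*(g - 4)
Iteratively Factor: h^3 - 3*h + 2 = (h - 1)*(h^2 + h - 2) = (h - 1)^2*(h + 2)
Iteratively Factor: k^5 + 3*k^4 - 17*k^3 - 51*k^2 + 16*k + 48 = (k + 4)*(k^4 - k^3 - 13*k^2 + k + 12) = (k - 1)*(k + 4)*(k^3 - 13*k - 12) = (k - 4)*(k - 1)*(k + 4)*(k^2 + 4*k + 3) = (k - 4)*(k - 1)*(k + 3)*(k + 4)*(k + 1)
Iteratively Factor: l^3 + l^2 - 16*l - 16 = (l - 4)*(l^2 + 5*l + 4) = (l - 4)*(l + 4)*(l + 1)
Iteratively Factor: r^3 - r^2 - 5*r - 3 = (r + 1)*(r^2 - 2*r - 3) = (r + 1)^2*(r - 3)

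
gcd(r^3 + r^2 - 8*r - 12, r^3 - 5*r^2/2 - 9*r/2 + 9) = r^2 - r - 6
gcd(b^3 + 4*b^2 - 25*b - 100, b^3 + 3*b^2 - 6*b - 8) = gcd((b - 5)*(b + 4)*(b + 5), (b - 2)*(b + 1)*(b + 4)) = b + 4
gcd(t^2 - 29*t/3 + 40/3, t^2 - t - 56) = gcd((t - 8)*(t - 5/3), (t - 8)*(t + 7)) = t - 8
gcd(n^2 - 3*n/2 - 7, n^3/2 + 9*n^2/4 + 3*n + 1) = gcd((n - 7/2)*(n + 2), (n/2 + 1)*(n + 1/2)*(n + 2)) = n + 2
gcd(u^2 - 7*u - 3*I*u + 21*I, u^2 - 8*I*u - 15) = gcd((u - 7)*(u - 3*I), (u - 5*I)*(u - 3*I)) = u - 3*I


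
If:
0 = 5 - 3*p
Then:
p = 5/3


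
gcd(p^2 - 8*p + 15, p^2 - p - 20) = p - 5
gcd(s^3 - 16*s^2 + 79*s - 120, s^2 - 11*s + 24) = s^2 - 11*s + 24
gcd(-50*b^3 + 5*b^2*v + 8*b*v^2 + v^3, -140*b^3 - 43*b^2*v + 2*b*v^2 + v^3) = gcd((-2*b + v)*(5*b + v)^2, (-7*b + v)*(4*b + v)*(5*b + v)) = 5*b + v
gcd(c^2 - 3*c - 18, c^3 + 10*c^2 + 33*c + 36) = c + 3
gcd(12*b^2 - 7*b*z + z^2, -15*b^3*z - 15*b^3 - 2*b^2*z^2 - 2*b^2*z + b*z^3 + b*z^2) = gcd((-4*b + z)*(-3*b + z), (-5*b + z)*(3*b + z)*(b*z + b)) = 1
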